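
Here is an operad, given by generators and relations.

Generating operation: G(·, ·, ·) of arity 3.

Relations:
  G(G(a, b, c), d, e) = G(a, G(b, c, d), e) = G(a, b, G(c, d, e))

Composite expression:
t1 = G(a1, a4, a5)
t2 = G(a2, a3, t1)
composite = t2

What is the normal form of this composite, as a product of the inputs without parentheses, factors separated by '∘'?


Every regrouping of G is equal, so read the a-inputs in written order.
G(a1, a4, a5) collapses to a1 ∘ a4 ∘ a5
G(a2, a3, G(a1, a4, a5)) collapses to a2 ∘ a3 ∘ a1 ∘ a4 ∘ a5

a2 ∘ a3 ∘ a1 ∘ a4 ∘ a5


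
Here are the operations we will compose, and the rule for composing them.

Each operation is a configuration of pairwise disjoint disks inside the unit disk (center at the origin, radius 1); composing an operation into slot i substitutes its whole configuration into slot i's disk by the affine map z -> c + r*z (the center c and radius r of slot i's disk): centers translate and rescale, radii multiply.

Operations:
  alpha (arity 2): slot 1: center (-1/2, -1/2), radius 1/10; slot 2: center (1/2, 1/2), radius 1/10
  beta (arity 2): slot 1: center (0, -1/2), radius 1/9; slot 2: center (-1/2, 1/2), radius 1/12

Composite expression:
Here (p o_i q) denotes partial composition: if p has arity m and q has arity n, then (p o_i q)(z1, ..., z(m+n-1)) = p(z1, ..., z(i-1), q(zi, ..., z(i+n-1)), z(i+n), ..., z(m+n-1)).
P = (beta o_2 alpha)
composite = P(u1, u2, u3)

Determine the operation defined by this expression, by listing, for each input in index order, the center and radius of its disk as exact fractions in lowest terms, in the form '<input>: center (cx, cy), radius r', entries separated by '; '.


u1: center (0, -1/2), radius 1/9; u2: center (-13/24, 11/24), radius 1/120; u3: center (-11/24, 13/24), radius 1/120


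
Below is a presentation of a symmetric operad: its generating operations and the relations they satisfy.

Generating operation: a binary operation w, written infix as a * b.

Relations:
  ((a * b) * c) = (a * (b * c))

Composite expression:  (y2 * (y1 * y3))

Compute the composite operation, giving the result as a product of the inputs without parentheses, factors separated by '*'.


y2 * y1 * y3


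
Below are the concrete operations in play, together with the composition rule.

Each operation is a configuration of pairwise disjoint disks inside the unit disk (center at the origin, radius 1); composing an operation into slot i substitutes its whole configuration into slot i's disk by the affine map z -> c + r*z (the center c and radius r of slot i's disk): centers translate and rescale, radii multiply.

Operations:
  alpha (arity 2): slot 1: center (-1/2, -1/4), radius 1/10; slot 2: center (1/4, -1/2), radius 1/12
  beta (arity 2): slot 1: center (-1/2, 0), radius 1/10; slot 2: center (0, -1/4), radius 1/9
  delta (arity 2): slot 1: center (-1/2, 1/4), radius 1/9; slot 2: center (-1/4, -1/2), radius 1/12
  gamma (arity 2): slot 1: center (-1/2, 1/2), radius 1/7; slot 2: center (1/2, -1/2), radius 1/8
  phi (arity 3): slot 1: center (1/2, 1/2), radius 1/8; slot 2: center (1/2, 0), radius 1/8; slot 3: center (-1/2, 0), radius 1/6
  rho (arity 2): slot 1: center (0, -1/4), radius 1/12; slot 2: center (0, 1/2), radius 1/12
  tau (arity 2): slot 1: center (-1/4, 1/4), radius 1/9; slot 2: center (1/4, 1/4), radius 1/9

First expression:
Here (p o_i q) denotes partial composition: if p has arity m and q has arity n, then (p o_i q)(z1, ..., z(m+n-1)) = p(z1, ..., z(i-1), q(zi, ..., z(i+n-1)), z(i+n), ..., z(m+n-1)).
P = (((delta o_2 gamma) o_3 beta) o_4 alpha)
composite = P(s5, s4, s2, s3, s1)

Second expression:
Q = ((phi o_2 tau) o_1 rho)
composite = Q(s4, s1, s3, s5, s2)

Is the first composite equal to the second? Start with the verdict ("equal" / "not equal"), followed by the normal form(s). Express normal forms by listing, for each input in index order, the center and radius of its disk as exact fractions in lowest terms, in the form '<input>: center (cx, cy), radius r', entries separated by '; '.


The first expression reduces to s1: center (-719/3456, -1883/3456), radius 1/10368; s2: center (-41/192, -13/24), radius 1/960; s3: center (-361/1728, -941/1728), radius 1/8640; s4: center (-7/24, -11/24), radius 1/84; s5: center (-1/2, 1/4), radius 1/9
The second expression reduces to s1: center (1/2, 9/16), radius 1/96; s2: center (-1/2, 0), radius 1/6; s3: center (15/32, 1/32), radius 1/72; s4: center (1/2, 15/32), radius 1/96; s5: center (17/32, 1/32), radius 1/72
They disagree, so not equal.

not equal: they reduce to s1: center (-719/3456, -1883/3456), radius 1/10368; s2: center (-41/192, -13/24), radius 1/960; s3: center (-361/1728, -941/1728), radius 1/8640; s4: center (-7/24, -11/24), radius 1/84; s5: center (-1/2, 1/4), radius 1/9 and s1: center (1/2, 9/16), radius 1/96; s2: center (-1/2, 0), radius 1/6; s3: center (15/32, 1/32), radius 1/72; s4: center (1/2, 15/32), radius 1/96; s5: center (17/32, 1/32), radius 1/72


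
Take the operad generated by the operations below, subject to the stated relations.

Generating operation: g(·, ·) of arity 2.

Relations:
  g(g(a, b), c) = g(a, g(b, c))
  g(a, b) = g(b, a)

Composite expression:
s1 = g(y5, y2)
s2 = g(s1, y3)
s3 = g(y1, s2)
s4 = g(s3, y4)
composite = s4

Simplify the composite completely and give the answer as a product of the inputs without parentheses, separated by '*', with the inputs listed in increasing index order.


Any arrangement under g is one operation, so sort the y-inputs.
g(y5, y2) flattens to y5 * y2
g(g(y5, y2), y3) flattens to y5 * y2 * y3
g(y1, g(g(y5, y2), y3)) flattens to y1 * y5 * y2 * y3
g(g(y1, g(g(y5, y2), y3)), y4) flattens to y1 * y5 * y2 * y3 * y4
putting the inputs in ascending order: y1 * y2 * y3 * y4 * y5

y1 * y2 * y3 * y4 * y5


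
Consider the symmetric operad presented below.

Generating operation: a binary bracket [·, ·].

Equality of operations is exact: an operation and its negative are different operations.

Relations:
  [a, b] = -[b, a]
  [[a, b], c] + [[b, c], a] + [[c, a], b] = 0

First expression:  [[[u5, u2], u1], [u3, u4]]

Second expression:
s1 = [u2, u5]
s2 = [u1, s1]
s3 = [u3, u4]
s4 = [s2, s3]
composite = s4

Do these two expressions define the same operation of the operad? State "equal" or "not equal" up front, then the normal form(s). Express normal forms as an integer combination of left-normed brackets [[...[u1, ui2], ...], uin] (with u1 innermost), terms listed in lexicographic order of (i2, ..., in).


equal; the common form is [[[[u1, u2], u5], u3], u4] - [[[[u1, u2], u5], u4], u3] - [[[[u1, u5], u2], u3], u4] + [[[[u1, u5], u2], u4], u3]


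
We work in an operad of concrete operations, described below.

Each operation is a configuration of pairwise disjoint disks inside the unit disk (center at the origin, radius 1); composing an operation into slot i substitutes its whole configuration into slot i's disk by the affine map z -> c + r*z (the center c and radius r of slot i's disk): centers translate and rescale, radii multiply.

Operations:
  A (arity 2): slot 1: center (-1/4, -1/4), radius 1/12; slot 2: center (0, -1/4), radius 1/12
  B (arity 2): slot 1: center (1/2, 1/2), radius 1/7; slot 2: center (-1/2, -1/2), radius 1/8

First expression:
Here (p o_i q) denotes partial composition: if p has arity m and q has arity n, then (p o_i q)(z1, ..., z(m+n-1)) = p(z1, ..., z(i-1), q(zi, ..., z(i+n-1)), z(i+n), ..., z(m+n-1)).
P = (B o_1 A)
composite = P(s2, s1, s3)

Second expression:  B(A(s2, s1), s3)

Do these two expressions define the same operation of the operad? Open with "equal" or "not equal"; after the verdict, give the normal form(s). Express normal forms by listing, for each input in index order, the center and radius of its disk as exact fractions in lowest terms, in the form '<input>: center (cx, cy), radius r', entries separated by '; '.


The first expression, normalized: s1: center (1/2, 13/28), radius 1/84; s2: center (13/28, 13/28), radius 1/84; s3: center (-1/2, -1/2), radius 1/8
The second expression, normalized: s1: center (1/2, 13/28), radius 1/84; s2: center (13/28, 13/28), radius 1/84; s3: center (-1/2, -1/2), radius 1/8
The forms coincide; equal.

equal: each reduces to s1: center (1/2, 13/28), radius 1/84; s2: center (13/28, 13/28), radius 1/84; s3: center (-1/2, -1/2), radius 1/8


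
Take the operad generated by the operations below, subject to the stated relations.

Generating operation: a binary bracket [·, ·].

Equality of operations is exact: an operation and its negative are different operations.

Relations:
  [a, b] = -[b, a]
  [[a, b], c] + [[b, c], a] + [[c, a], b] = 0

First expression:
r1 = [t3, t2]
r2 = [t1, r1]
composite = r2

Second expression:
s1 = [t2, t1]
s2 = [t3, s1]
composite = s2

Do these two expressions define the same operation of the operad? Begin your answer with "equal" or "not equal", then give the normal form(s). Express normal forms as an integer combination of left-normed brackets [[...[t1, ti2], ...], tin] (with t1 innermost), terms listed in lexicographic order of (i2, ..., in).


not equal; first: -[[t1, t2], t3] + [[t1, t3], t2]; second: [[t1, t2], t3]


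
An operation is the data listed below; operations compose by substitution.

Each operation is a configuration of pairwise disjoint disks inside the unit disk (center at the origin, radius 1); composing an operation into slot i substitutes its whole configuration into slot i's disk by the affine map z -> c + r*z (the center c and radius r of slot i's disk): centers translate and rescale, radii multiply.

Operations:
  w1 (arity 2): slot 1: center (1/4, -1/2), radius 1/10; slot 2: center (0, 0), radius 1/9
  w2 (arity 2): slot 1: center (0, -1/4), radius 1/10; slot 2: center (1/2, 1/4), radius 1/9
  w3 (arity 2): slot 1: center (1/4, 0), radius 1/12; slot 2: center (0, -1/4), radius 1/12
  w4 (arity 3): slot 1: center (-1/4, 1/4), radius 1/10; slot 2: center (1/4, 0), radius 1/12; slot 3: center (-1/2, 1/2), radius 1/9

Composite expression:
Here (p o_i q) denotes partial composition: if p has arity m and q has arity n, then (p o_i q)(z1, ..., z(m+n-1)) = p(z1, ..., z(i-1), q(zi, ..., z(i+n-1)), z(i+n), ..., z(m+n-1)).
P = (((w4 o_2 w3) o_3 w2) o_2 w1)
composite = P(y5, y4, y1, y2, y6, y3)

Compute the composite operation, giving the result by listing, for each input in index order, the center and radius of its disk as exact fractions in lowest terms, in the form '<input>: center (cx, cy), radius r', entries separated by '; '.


y1: center (13/48, 0), radius 1/1296; y2: center (1/4, -13/576), radius 1/1440; y3: center (-1/2, 1/2), radius 1/9; y4: center (157/576, -1/288), radius 1/1440; y5: center (-1/4, 1/4), radius 1/10; y6: center (73/288, -11/576), radius 1/1296


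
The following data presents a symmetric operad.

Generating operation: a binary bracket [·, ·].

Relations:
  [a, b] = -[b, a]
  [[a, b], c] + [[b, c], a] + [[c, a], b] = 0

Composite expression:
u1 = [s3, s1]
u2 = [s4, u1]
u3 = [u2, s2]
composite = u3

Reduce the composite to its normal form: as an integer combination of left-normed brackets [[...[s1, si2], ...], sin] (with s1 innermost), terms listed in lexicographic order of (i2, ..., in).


[[[s1, s3], s4], s2]

In the tensor algebra, words opening s1 carry the s1-anchored form.
Composite bracket: [[s4, [s3, s1]], s2]
Under [a, b] = ab - ba we get 8 signed associative words (2^3 = 8).
Only words starting with s1 matter:
  from s1s3s4s2, sign +1: term +[[[s1, s3], s4], s2]


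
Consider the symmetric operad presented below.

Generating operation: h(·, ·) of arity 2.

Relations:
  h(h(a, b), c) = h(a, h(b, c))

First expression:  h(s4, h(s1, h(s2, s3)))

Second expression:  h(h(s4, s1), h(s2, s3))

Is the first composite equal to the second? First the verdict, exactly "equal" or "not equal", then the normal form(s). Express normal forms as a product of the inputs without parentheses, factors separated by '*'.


equal; both compose to s4 * s1 * s2 * s3

Reducing the first expression gives s4 * s1 * s2 * s3
Reducing the second expression gives s4 * s1 * s2 * s3
Same normal form: equal.


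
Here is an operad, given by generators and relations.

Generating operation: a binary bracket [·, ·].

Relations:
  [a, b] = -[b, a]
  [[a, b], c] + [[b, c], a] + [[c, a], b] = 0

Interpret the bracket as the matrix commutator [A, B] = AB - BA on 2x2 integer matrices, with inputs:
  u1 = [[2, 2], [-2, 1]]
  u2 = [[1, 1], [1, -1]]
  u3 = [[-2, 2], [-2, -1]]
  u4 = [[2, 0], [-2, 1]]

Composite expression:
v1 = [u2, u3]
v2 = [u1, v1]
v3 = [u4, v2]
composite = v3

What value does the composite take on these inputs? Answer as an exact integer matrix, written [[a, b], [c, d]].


[u2, u3] = [[-4, 5], [3, 4]]
[u1, [u2, u3]] = [[16, 21], [13, -16]]
[u4, [u1, [u2, u3]]] = [[42, 21], [-77, -42]]

[[42, 21], [-77, -42]]


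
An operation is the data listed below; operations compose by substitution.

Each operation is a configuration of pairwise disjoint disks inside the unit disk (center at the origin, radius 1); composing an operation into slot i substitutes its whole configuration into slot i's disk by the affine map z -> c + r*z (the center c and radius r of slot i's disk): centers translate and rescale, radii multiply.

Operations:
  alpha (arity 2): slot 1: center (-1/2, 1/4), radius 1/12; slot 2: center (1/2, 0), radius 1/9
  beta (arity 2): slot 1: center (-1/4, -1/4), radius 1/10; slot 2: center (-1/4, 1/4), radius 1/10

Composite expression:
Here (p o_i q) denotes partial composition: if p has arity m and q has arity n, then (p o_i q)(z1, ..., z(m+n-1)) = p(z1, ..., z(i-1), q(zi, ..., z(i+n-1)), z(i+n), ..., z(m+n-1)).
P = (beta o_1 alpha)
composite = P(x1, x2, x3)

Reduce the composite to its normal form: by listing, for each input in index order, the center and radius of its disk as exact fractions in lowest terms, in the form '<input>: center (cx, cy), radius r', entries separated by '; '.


x1: center (-3/10, -9/40), radius 1/120; x2: center (-1/5, -1/4), radius 1/90; x3: center (-1/4, 1/4), radius 1/10

Below beta, radii multiply path by path; the x-disk centers shift.
tracing x1 down its 2-map path: center (-3/10, -9/40), radius 1/120
tracing x2 down its 2-map path: center (-1/5, -1/4), radius 1/90
tracing x3 down its 1-map path: center (-1/4, 1/4), radius 1/10


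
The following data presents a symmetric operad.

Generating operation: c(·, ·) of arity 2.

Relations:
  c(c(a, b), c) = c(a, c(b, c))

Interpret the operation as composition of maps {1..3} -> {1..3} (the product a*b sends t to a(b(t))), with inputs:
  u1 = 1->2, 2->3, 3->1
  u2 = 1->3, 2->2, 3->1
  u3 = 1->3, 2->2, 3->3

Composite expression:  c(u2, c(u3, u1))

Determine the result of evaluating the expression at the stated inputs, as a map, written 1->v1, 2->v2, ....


c(u3, u1) = 1->2, 2->3, 3->3
c(u2, c(u3, u1)) = 1->2, 2->1, 3->1

1->2, 2->1, 3->1


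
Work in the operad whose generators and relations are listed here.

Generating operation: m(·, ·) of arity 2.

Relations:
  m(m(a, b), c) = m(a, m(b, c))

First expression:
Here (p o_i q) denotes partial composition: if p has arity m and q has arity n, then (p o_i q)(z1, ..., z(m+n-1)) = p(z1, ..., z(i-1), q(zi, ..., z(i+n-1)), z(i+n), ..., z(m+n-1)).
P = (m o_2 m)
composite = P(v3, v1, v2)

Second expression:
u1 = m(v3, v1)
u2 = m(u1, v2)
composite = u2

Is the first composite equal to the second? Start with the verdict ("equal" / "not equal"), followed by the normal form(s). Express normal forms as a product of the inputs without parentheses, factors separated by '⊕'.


equal: each reduces to v3 ⊕ v1 ⊕ v2

Normal form of the first expression: v3 ⊕ v1 ⊕ v2
Normal form of the second expression: v3 ⊕ v1 ⊕ v2
One common form — equal.


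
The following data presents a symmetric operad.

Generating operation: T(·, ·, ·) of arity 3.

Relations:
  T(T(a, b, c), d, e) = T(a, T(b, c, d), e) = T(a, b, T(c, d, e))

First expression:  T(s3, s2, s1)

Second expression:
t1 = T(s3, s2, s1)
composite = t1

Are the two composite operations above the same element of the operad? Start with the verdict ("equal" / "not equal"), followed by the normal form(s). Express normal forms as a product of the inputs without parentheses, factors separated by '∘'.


equal; the common form is s3 ∘ s2 ∘ s1

The first expression, normalized: s3 ∘ s2 ∘ s1
The second expression, normalized: s3 ∘ s2 ∘ s1
Same normal form: equal.


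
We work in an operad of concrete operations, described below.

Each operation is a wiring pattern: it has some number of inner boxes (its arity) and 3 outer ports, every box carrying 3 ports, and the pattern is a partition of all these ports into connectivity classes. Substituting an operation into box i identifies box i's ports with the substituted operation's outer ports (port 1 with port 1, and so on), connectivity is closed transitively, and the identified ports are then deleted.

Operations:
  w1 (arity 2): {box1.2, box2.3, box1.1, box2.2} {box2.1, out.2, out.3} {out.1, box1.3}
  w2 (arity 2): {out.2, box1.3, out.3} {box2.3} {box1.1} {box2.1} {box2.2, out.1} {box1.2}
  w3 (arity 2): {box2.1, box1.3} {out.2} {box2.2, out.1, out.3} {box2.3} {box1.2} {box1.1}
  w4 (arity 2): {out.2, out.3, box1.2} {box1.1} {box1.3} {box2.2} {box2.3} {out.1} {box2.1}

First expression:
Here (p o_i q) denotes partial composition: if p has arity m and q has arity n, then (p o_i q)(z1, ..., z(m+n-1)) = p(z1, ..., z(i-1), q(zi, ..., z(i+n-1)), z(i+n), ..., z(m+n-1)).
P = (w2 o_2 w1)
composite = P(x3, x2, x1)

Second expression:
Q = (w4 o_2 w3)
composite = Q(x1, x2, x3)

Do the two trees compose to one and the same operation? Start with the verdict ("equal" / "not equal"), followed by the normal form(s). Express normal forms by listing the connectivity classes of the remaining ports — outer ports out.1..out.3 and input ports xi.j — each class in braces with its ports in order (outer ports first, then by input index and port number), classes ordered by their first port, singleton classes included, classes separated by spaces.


The first expression, normalized: {out.1, x1.1} {out.2, out.3, x3.3} {x1.2, x1.3, x2.1, x2.2} {x2.3} {x3.1} {x3.2}
The second expression, normalized: {out.1} {out.2, out.3, x1.2} {x1.1} {x1.3} {x2.1} {x2.2} {x2.3, x3.1} {x3.2} {x3.3}
They disagree, so not equal.

not equal; first: {out.1, x1.1} {out.2, out.3, x3.3} {x1.2, x1.3, x2.1, x2.2} {x2.3} {x3.1} {x3.2}; second: {out.1} {out.2, out.3, x1.2} {x1.1} {x1.3} {x2.1} {x2.2} {x2.3, x3.1} {x3.2} {x3.3}


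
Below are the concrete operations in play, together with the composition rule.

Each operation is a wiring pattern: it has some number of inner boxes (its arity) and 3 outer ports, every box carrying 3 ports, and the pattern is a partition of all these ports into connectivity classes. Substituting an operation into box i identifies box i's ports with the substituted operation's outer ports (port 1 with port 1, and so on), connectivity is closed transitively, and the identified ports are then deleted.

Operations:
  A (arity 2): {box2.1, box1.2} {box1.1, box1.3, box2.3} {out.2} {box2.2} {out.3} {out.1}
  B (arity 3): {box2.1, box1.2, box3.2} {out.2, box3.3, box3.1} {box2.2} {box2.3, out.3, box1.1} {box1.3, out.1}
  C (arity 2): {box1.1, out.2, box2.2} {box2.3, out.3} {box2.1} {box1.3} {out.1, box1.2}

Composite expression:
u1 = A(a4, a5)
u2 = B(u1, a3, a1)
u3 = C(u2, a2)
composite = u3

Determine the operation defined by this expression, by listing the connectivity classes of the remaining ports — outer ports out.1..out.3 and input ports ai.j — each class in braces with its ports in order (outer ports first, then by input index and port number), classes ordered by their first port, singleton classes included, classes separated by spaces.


{out.1, a1.1, a1.3} {out.2, a2.2} {out.3, a2.3} {a1.2, a3.1} {a2.1} {a3.2} {a3.3} {a4.1, a4.3, a5.3} {a4.2, a5.1} {a5.2}

Treat the ports identified at C as solder joints: merge, then drop.
through A, on inputs (a4, a5): {out.1} {out.2} {out.3} {a4.1, a4.3, a5.3} {a4.2, a5.1} {a5.2} (out.j = stage outer ports)
through B, on inputs (a4, a5, a3, a1): {out.1} {out.2, a1.1, a1.3} {out.3, a3.3} {a1.2, a3.1} {a3.2} {a4.1, a4.3, a5.3} {a4.2, a5.1} {a5.2} (out.j = stage outer ports)
through C, on inputs (a4, a5, a3, a1, a2): {out.1, a1.1, a1.3} {out.2, a2.2} {out.3, a2.3} {a1.2, a3.1} {a2.1} {a3.2} {a3.3} {a4.1, a4.3, a5.3} {a4.2, a5.1} {a5.2} (out.j = stage outer ports)


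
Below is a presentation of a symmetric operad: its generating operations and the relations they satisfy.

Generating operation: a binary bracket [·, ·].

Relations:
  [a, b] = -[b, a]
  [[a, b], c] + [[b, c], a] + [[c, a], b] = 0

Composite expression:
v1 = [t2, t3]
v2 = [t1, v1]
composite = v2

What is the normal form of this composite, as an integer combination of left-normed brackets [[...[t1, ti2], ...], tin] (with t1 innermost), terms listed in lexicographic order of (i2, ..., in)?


[[t1, t2], t3] - [[t1, t3], t2]

Antisymmetry and Jacobi reduce to t1-anchored left-normed brackets.
Composite bracket: [t1, [t2, t3]]
Applying ab - ba throughout gives 4 signed words (2^2 = 4).
Coefficients come from the t1-initial words:
  sign of t1t2t3 is +1, so it contributes +[[t1, t2], t3]
  sign of t1t3t2 is -1, so it contributes -[[t1, t3], t2]


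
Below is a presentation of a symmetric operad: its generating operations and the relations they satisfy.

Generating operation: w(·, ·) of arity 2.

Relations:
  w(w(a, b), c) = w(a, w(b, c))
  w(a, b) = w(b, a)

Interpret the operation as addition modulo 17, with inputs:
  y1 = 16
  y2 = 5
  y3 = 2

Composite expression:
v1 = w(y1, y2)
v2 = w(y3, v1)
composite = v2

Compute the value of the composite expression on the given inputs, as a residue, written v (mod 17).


w(y1, y2) = 4
w(y3, w(y1, y2)) = 6

6 (mod 17)


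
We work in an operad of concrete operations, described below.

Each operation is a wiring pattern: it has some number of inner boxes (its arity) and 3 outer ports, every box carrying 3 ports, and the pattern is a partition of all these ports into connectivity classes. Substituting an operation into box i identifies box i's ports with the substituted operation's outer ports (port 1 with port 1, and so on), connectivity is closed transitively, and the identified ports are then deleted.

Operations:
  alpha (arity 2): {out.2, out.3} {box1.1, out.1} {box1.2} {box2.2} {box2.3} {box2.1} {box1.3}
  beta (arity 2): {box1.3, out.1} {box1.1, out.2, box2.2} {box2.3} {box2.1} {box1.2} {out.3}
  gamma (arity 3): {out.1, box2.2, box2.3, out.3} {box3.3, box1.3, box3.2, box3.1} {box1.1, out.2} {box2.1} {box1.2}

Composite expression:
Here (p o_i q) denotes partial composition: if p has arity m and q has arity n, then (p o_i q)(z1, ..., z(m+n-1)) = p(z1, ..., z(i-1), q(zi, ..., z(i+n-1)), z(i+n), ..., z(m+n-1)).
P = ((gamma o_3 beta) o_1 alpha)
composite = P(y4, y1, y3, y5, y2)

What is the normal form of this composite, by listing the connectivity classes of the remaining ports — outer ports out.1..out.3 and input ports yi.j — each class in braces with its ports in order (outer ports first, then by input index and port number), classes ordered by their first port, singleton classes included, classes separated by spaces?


{out.1, out.3, y3.2, y3.3} {out.2, y4.1} {y1.1} {y1.2} {y1.3} {y2.1} {y2.2, y5.1, y5.3} {y2.3} {y3.1} {y4.2} {y4.3} {y5.2}

Reachability decides: close wires over gamma-identified ports.
alpha over (y4, y1) gives {out.1, y4.1} {out.2, out.3} {y1.1} {y1.2} {y1.3} {y4.2} {y4.3}, out.j being that stage's outer ports
beta over (y5, y2) gives {out.1, y5.3} {out.2, y2.2, y5.1} {out.3} {y2.1} {y2.3} {y5.2}, out.j being that stage's outer ports
gamma over (y4, y1, y3, y5, y2) gives {out.1, out.3, y3.2, y3.3} {out.2, y4.1} {y1.1} {y1.2} {y1.3} {y2.1} {y2.2, y5.1, y5.3} {y2.3} {y3.1} {y4.2} {y4.3} {y5.2}, out.j being that stage's outer ports


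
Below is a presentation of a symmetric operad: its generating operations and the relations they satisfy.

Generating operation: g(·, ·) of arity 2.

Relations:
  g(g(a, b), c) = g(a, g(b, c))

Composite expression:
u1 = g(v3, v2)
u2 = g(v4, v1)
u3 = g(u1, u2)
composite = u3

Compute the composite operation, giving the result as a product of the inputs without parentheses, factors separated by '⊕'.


v3 ⊕ v2 ⊕ v4 ⊕ v1

Associativity of g dissolves the nesting; only the v-input order survives.
g(v3, v2) spells out as v3 ⊕ v2
g(v4, v1) spells out as v4 ⊕ v1
g(g(v3, v2), g(v4, v1)) spells out as v3 ⊕ v2 ⊕ v4 ⊕ v1


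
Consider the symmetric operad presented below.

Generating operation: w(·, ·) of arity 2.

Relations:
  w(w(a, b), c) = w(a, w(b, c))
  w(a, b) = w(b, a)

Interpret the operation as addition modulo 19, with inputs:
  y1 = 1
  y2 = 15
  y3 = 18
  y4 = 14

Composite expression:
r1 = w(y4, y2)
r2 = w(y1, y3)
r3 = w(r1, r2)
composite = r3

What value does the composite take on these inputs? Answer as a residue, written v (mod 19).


10 (mod 19)


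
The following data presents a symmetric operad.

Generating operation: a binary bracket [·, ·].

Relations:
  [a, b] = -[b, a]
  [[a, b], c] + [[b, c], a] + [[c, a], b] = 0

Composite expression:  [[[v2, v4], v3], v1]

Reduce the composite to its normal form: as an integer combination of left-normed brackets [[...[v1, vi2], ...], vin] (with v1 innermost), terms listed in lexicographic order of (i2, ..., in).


Antisymmetry and Jacobi reduce to v1-anchored left-normed brackets.
Composite bracket: [[[v2, v4], v3], v1]
Each bracket splits as ab - ba, giving 8 signed words (2^3 = 8).
Coefficients come from the v1-initial words:
  v1v2v4v3 (sign -1) contributes -[[[v1, v2], v4], v3]
  v1v3v2v4 (sign +1) contributes +[[[v1, v3], v2], v4]
  v1v3v4v2 (sign -1) contributes -[[[v1, v3], v4], v2]
  v1v4v2v3 (sign +1) contributes +[[[v1, v4], v2], v3]

-[[[v1, v2], v4], v3] + [[[v1, v3], v2], v4] - [[[v1, v3], v4], v2] + [[[v1, v4], v2], v3]


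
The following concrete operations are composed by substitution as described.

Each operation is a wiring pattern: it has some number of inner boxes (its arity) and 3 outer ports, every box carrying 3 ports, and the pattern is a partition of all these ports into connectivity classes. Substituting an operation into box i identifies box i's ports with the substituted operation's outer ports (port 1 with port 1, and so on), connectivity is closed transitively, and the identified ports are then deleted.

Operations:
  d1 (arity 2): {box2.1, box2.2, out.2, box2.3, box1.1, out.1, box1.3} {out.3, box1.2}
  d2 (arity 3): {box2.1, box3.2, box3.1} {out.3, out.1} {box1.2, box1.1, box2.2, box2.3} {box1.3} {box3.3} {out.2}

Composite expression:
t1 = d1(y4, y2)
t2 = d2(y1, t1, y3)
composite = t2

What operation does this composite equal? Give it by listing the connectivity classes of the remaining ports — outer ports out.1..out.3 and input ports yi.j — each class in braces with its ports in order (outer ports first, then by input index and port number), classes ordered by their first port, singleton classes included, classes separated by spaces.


{out.1, out.3} {out.2} {y1.1, y1.2, y2.1, y2.2, y2.3, y3.1, y3.2, y4.1, y4.2, y4.3} {y1.3} {y3.3}

Reachability decides: close wires over d2-identified ports.
after d1, the pattern on (y4, y2) reads {out.1, out.2, y2.1, y2.2, y2.3, y4.1, y4.3} {out.3, y4.2} (out.j = its outer ports)
after d2, the pattern on (y1, y4, y2, y3) reads {out.1, out.3} {out.2} {y1.1, y1.2, y2.1, y2.2, y2.3, y3.1, y3.2, y4.1, y4.2, y4.3} {y1.3} {y3.3} (out.j = its outer ports)


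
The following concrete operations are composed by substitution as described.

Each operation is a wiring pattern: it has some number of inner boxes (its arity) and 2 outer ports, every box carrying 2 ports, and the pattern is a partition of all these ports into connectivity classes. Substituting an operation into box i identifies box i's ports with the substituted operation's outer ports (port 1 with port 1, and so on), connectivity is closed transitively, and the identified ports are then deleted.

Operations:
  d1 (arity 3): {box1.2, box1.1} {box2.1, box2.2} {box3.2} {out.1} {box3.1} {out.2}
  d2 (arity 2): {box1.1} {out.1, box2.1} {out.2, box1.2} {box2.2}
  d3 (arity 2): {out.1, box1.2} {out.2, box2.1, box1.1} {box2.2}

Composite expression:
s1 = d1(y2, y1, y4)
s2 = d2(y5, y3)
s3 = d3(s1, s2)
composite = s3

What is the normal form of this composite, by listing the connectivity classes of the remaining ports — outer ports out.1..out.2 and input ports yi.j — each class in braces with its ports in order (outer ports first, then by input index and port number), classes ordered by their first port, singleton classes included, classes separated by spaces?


{out.1} {out.2, y3.1} {y1.1, y1.2} {y2.1, y2.2} {y3.2} {y4.1} {y4.2} {y5.1} {y5.2}

Reachability decides: close wires over d3-identified ports.
after d1, the pattern on (y2, y1, y4) reads {out.1} {out.2} {y1.1, y1.2} {y2.1, y2.2} {y4.1} {y4.2} (out.j = its outer ports)
after d2, the pattern on (y5, y3) reads {out.1, y3.1} {out.2, y5.2} {y3.2} {y5.1} (out.j = its outer ports)
after d3, the pattern on (y2, y1, y4, y5, y3) reads {out.1} {out.2, y3.1} {y1.1, y1.2} {y2.1, y2.2} {y3.2} {y4.1} {y4.2} {y5.1} {y5.2} (out.j = its outer ports)


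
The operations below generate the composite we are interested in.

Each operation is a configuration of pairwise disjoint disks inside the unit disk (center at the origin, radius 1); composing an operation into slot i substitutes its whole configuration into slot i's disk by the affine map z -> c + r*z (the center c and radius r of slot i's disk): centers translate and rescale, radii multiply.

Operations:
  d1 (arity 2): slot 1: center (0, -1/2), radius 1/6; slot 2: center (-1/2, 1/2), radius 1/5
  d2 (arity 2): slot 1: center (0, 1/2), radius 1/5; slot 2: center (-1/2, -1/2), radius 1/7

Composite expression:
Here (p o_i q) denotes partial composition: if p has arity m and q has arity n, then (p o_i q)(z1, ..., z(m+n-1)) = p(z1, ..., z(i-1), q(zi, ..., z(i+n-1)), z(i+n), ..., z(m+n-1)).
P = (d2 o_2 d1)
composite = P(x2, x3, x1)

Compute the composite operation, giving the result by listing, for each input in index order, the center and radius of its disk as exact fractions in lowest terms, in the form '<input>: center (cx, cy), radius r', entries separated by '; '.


x1: center (-4/7, -3/7), radius 1/35; x2: center (0, 1/2), radius 1/5; x3: center (-1/2, -4/7), radius 1/42

Follow each x-input down from d2: c' goes to c + r*c', radius to r*r'.
input x2: applying the 1 nested substitution gives center (0, 1/2), radius 1/5
input x3: applying the 2 nested substitutions gives center (-1/2, -4/7), radius 1/42
input x1: applying the 2 nested substitutions gives center (-4/7, -3/7), radius 1/35


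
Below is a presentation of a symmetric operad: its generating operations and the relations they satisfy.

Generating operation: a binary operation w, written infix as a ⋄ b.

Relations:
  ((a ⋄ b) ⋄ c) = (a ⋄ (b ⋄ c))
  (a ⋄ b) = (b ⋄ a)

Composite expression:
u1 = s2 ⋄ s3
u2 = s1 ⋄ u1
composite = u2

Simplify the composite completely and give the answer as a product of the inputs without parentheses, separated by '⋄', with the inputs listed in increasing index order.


s1 ⋄ s2 ⋄ s3


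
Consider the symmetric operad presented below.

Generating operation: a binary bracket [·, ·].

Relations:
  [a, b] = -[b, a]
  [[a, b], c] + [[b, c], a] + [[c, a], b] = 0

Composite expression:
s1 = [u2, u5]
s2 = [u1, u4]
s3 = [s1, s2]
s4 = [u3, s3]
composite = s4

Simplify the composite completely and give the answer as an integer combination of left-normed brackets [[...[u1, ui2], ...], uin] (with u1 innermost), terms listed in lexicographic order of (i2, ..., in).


A multilinear Lie element is pinned by u1-initial words (u1 innermost).
Composite bracket: [u3, [[u2, u5], [u1, u4]]]
Applying ab - ba throughout gives 16 signed words (2^4 = 16).
The u1-initial words carry the normal form:
  sign of u1u4u2u5u3 is +1, so it contributes +[[[[u1, u4], u2], u5], u3]
  sign of u1u4u5u2u3 is -1, so it contributes -[[[[u1, u4], u5], u2], u3]

[[[[u1, u4], u2], u5], u3] - [[[[u1, u4], u5], u2], u3]


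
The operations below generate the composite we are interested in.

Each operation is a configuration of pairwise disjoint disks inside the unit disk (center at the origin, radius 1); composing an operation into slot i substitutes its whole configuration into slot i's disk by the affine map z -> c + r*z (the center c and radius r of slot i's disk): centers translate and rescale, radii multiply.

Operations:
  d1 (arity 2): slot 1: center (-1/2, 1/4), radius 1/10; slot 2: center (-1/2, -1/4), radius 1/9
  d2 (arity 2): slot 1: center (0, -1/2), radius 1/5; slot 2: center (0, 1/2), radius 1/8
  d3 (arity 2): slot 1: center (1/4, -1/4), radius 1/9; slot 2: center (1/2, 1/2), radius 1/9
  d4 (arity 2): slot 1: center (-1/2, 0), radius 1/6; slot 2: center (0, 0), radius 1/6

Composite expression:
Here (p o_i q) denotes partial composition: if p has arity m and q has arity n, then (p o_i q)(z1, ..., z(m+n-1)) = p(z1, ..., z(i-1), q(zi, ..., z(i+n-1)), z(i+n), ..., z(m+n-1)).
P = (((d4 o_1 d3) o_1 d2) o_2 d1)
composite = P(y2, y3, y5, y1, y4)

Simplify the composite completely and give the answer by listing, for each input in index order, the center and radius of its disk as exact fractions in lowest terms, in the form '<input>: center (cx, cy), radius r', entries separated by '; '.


y1: center (-5/12, 1/12), radius 1/54; y2: center (-11/24, -11/216), radius 1/270; y3: center (-397/864, -55/1728), radius 1/4320; y4: center (0, 0), radius 1/6; y5: center (-397/864, -19/576), radius 1/3888


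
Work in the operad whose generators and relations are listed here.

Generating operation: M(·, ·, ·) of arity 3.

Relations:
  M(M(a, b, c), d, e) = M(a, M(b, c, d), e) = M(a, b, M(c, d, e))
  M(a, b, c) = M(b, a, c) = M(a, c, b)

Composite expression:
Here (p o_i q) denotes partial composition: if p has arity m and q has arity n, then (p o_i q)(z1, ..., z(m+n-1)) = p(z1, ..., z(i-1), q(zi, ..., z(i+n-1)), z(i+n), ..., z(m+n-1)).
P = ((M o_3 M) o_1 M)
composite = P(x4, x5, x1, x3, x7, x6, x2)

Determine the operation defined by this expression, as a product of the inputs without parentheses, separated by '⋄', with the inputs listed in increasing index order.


Any arrangement under M is one operation, so sort the x-inputs.
M(x4, x5, x1) reduces to x4 ⋄ x5 ⋄ x1
M(x7, x6, x2) reduces to x7 ⋄ x6 ⋄ x2
M(M(x4, x5, x1), x3, M(x7, x6, x2)) reduces to x4 ⋄ x5 ⋄ x1 ⋄ x3 ⋄ x7 ⋄ x6 ⋄ x2
putting the inputs in ascending order: x1 ⋄ x2 ⋄ x3 ⋄ x4 ⋄ x5 ⋄ x6 ⋄ x7

x1 ⋄ x2 ⋄ x3 ⋄ x4 ⋄ x5 ⋄ x6 ⋄ x7


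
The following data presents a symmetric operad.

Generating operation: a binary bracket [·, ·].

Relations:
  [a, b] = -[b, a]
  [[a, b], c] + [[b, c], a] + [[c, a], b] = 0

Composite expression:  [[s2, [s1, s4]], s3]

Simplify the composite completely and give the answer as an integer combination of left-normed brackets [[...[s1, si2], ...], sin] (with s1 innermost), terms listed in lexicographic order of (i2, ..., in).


Left-normed coefficients sit on the s1-initial expansion words.
Composite bracket: [[s2, [s1, s4]], s3]
The bracket unfolds into 8 signed words via [a, b] = ab - ba (2^3 = 8).
Only words starting with s1 matter:
  the word s1s4s2s3 carries sign -1 and contributes -[[[s1, s4], s2], s3]

-[[[s1, s4], s2], s3]


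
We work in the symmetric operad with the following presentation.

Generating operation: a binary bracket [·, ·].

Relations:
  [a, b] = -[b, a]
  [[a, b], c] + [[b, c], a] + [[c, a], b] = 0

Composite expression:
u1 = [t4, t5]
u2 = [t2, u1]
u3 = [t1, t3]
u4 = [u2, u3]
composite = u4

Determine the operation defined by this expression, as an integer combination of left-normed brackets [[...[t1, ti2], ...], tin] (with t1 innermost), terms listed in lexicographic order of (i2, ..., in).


-[[[[t1, t3], t2], t4], t5] + [[[[t1, t3], t2], t5], t4] + [[[[t1, t3], t4], t5], t2] - [[[[t1, t3], t5], t4], t2]

Skip Jacobi rewriting: expand, keep t1-initial words, read off terms.
Composite bracket: [[t2, [t4, t5]], [t1, t3]]
Expanding via [a, b] = ab - ba: 16 signed words (2^4 = 16).
Keep just the words that open with t1:
  t1t3t2t4t5 appears with sign -1, giving the term -[[[[t1, t3], t2], t4], t5]
  t1t3t2t5t4 appears with sign +1, giving the term +[[[[t1, t3], t2], t5], t4]
  t1t3t4t5t2 appears with sign +1, giving the term +[[[[t1, t3], t4], t5], t2]
  t1t3t5t4t2 appears with sign -1, giving the term -[[[[t1, t3], t5], t4], t2]


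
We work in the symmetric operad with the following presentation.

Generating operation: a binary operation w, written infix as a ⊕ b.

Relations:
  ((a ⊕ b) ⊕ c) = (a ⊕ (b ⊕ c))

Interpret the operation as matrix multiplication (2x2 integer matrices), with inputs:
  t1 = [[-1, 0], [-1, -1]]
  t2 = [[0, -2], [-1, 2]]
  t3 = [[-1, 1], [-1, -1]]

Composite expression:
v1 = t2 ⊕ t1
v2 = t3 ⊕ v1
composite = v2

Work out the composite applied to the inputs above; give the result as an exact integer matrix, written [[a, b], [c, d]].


[[-3, -4], [-1, 0]]

(t2 ⊕ t1) = [[2, 2], [-1, -2]]
(t3 ⊕ (t2 ⊕ t1)) = [[-3, -4], [-1, 0]]


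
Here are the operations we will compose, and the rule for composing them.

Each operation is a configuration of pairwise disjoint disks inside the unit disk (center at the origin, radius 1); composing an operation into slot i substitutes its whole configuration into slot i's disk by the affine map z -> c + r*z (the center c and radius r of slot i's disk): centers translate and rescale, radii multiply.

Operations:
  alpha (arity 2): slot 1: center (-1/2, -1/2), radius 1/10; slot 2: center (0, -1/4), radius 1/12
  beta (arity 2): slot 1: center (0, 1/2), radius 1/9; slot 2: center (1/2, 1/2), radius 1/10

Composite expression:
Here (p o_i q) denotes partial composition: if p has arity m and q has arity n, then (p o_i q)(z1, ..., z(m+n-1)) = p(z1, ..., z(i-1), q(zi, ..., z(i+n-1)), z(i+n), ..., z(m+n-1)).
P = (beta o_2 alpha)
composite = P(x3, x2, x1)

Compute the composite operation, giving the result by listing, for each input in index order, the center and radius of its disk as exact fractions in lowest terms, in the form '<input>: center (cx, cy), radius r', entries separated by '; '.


x1: center (1/2, 19/40), radius 1/120; x2: center (9/20, 9/20), radius 1/100; x3: center (0, 1/2), radius 1/9

Follow each x-input down from beta: c' goes to c + r*c', radius to r*r'.
x3 passes through 1 substitution, ending at center (0, 1/2), radius 1/9
x2 passes through 2 substitutions, ending at center (9/20, 9/20), radius 1/100
x1 passes through 2 substitutions, ending at center (1/2, 19/40), radius 1/120


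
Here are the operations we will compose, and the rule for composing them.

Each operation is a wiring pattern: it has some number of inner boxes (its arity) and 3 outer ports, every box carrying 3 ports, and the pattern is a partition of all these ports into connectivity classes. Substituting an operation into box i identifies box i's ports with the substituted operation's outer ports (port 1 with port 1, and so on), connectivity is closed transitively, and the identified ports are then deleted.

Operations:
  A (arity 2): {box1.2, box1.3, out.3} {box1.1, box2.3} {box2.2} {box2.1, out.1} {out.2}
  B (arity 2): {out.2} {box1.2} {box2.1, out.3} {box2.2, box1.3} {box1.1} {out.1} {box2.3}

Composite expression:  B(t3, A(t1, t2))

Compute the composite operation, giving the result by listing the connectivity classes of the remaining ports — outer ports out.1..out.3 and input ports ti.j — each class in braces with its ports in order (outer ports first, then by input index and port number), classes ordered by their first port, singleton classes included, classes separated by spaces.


{out.1} {out.2} {out.3, t2.1} {t1.1, t2.3} {t1.2, t1.3} {t2.2} {t3.1} {t3.2} {t3.3}

Two ports join when wires chain via B-identified ports.
after A, the pattern on (t1, t2) reads {out.1, t2.1} {out.2} {out.3, t1.2, t1.3} {t1.1, t2.3} {t2.2} (out.j = its outer ports)
after B, the pattern on (t3, t1, t2) reads {out.1} {out.2} {out.3, t2.1} {t1.1, t2.3} {t1.2, t1.3} {t2.2} {t3.1} {t3.2} {t3.3} (out.j = its outer ports)


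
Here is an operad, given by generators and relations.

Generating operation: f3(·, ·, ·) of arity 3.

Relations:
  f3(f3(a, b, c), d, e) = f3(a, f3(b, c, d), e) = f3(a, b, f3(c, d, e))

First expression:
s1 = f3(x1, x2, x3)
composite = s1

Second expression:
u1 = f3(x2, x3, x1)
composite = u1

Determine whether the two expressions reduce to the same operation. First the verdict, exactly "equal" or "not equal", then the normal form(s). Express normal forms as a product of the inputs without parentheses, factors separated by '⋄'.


not equal; the first gives x1 ⋄ x2 ⋄ x3 and the second x2 ⋄ x3 ⋄ x1
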